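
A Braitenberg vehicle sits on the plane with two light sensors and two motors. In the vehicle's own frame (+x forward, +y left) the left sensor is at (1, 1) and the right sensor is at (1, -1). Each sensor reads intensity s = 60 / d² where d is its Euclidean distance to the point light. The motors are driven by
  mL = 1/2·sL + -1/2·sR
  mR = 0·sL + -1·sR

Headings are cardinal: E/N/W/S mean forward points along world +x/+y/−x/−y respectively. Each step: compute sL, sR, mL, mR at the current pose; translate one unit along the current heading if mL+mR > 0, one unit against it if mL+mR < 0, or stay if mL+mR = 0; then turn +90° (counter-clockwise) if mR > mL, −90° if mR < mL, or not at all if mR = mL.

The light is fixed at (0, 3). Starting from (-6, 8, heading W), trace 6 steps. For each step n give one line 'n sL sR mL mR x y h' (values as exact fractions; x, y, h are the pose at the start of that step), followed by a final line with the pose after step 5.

n=0: pose=(-6,8,W); sL=12/13, sR=12/17; mL=24/221, mR=-12/17; mL+mR=-132/221 → advance -1; mR−mL=-180/221 → turn -1·90°
n=1: pose=(-5,8,N); sL=5/6, sR=15/13; mL=-25/156, mR=-15/13; mL+mR=-205/156 → advance -1; mR−mL=-155/156 → turn -1·90°
n=2: pose=(-5,7,E); sL=60/41, sR=12/5; mL=-96/205, mR=-12/5; mL+mR=-588/205 → advance -1; mR−mL=-396/205 → turn -1·90°
n=3: pose=(-6,7,S); sL=30/17, sR=30/29; mL=180/493, mR=-30/29; mL+mR=-330/493 → advance -1; mR−mL=-690/493 → turn -1·90°
n=4: pose=(-6,8,W); sL=12/13, sR=12/17; mL=24/221, mR=-12/17; mL+mR=-132/221 → advance -1; mR−mL=-180/221 → turn -1·90°
n=5: pose=(-5,8,N); sL=5/6, sR=15/13; mL=-25/156, mR=-15/13; mL+mR=-205/156 → advance -1; mR−mL=-155/156 → turn -1·90°

0 12/13 12/17 24/221 -12/17 -6 8 W
1 5/6 15/13 -25/156 -15/13 -5 8 N
2 60/41 12/5 -96/205 -12/5 -5 7 E
3 30/17 30/29 180/493 -30/29 -6 7 S
4 12/13 12/17 24/221 -12/17 -6 8 W
5 5/6 15/13 -25/156 -15/13 -5 8 N
final -5 7 E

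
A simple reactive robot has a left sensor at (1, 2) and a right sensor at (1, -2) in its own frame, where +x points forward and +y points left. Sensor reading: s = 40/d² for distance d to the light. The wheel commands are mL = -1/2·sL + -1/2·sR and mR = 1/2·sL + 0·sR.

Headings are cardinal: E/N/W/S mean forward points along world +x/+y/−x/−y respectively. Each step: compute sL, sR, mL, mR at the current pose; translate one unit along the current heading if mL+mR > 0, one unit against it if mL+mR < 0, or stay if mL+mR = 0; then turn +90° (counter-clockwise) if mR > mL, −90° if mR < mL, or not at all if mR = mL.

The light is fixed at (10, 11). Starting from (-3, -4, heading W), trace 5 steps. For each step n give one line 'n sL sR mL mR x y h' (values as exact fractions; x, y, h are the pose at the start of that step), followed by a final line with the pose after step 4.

0 8/97 8/73 -680/7081 4/97 -3 -4 W
1 10/89 10/113 -1010/10057 5/89 -2 -4 S
2 8/53 40/377 -2568/19981 4/53 -2 -3 E
3 20/197 4/29 -684/5713 10/197 -3 -3 N
4 8/97 8/73 -680/7081 4/97 -3 -4 W
final -2 -4 S

n=0: pose=(-3,-4,W); sL=8/97, sR=8/73; mL=-680/7081, mR=4/97; mL+mR=-4/73 → advance -1; mR−mL=972/7081 → turn +1·90°
n=1: pose=(-2,-4,S); sL=10/89, sR=10/113; mL=-1010/10057, mR=5/89; mL+mR=-5/113 → advance -1; mR−mL=1575/10057 → turn +1·90°
n=2: pose=(-2,-3,E); sL=8/53, sR=40/377; mL=-2568/19981, mR=4/53; mL+mR=-20/377 → advance -1; mR−mL=4076/19981 → turn +1·90°
n=3: pose=(-3,-3,N); sL=20/197, sR=4/29; mL=-684/5713, mR=10/197; mL+mR=-2/29 → advance -1; mR−mL=974/5713 → turn +1·90°
n=4: pose=(-3,-4,W); sL=8/97, sR=8/73; mL=-680/7081, mR=4/97; mL+mR=-4/73 → advance -1; mR−mL=972/7081 → turn +1·90°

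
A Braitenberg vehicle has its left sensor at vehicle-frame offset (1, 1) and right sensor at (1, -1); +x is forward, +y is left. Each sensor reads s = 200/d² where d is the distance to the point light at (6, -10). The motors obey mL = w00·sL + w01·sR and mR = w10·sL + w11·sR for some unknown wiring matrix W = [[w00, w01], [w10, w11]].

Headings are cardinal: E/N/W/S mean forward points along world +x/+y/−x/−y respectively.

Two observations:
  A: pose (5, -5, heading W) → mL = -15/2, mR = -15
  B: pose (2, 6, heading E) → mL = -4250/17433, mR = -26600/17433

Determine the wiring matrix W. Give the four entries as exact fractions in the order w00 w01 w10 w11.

obs A: pose=(5,-5,W) → sL=10, sR=5, mL=-15/2, mR=-15
obs B: pose=(2,6,E) → sL=100/149, sR=100/117, mL=-4250/17433, mR=-26600/17433
sensor matrix S = [[10, 5], [100/149, 100/117]]; det S = 90500/17433
solve [mL_A; mL_B] = S·[w00; w01] and [mR_A; mR_B] = S·[w10; w11]:
  w00 = -1, w01 = 1/2, w10 = -1, w11 = -1

-1 1/2 -1 -1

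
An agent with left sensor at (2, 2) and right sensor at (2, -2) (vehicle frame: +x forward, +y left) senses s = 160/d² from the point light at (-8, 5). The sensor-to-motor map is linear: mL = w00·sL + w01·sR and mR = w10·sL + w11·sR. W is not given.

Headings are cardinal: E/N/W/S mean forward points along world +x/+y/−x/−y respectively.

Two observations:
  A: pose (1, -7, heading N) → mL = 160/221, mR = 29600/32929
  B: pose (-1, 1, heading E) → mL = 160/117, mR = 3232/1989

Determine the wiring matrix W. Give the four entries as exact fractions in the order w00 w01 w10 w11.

obs A: pose=(1,-7,N) → sL=160/149, sR=160/221, mL=160/221, mR=29600/32929
obs B: pose=(-1,1,E) → sL=32/17, sR=160/117, mL=160/117, mR=3232/1989
sensor matrix S = [[160/149, 160/221], [32/17, 160/117]]; det S = 40960/387549
solve [mL_A; mL_B] = S·[w00; w01] and [mR_A; mR_B] = S·[w10; w11]:
  w00 = 0, w01 = 1, w10 = 1/2, w11 = 1/2

0 1 1/2 1/2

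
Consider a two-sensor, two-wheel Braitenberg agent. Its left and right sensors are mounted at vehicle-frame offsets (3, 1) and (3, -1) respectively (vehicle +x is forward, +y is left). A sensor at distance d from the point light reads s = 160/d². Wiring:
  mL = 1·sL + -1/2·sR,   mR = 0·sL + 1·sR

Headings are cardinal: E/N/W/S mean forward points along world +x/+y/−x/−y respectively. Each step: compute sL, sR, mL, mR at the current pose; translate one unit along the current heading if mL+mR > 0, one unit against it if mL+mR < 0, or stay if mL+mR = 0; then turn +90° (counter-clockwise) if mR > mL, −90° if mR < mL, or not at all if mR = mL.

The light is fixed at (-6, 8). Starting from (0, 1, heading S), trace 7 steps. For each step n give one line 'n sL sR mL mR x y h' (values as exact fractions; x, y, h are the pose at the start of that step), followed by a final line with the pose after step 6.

0 160/149 32/25 1616/3725 32/25 0 1 S
1 16/13 80/81 776/1053 80/81 0 0 E
2 160/61 160/89 9360/5429 160/89 1 0 N
3 2 40/13 6/13 40/13 1 1 W
4 160/149 32/25 1616/3725 32/25 0 1 S
5 16/13 80/81 776/1053 80/81 0 0 E
6 160/61 160/89 9360/5429 160/89 1 0 N
final 1 1 W

n=0: pose=(0,1,S); sL=160/149, sR=32/25; mL=1616/3725, mR=32/25; mL+mR=6384/3725 → advance +1; mR−mL=3152/3725 → turn +1·90°
n=1: pose=(0,0,E); sL=16/13, sR=80/81; mL=776/1053, mR=80/81; mL+mR=1816/1053 → advance +1; mR−mL=88/351 → turn +1·90°
n=2: pose=(1,0,N); sL=160/61, sR=160/89; mL=9360/5429, mR=160/89; mL+mR=19120/5429 → advance +1; mR−mL=400/5429 → turn +1·90°
n=3: pose=(1,1,W); sL=2, sR=40/13; mL=6/13, mR=40/13; mL+mR=46/13 → advance +1; mR−mL=34/13 → turn +1·90°
n=4: pose=(0,1,S); sL=160/149, sR=32/25; mL=1616/3725, mR=32/25; mL+mR=6384/3725 → advance +1; mR−mL=3152/3725 → turn +1·90°
n=5: pose=(0,0,E); sL=16/13, sR=80/81; mL=776/1053, mR=80/81; mL+mR=1816/1053 → advance +1; mR−mL=88/351 → turn +1·90°
n=6: pose=(1,0,N); sL=160/61, sR=160/89; mL=9360/5429, mR=160/89; mL+mR=19120/5429 → advance +1; mR−mL=400/5429 → turn +1·90°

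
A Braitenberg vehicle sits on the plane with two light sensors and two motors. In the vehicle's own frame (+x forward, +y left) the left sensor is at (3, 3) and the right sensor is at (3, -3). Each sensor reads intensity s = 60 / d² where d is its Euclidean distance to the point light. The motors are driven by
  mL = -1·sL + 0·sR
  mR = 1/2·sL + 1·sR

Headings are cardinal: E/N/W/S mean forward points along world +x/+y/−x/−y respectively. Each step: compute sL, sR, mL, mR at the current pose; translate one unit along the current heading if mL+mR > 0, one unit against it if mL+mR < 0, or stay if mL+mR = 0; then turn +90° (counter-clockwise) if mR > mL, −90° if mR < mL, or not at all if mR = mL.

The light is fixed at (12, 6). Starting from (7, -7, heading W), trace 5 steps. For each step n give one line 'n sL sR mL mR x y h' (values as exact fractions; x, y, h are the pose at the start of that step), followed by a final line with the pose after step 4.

0 3/16 15/41 -3/16 603/1312 7 -7 W
1 12/53 60/337 -12/53 5202/17861 6 -7 S
2 6/13 30/149 -6/13 837/1937 6 -8 E
3 60/221 60/137 -60/221 17370/30277 5 -8 N
4 15/89 3/10 -15/89 171/445 5 -7 W
final 4 -7 S

n=0: pose=(7,-7,W); sL=3/16, sR=15/41; mL=-3/16, mR=603/1312; mL+mR=357/1312 → advance +1; mR−mL=849/1312 → turn +1·90°
n=1: pose=(6,-7,S); sL=12/53, sR=60/337; mL=-12/53, mR=5202/17861; mL+mR=1158/17861 → advance +1; mR−mL=9246/17861 → turn +1·90°
n=2: pose=(6,-8,E); sL=6/13, sR=30/149; mL=-6/13, mR=837/1937; mL+mR=-57/1937 → advance -1; mR−mL=1731/1937 → turn +1·90°
n=3: pose=(5,-8,N); sL=60/221, sR=60/137; mL=-60/221, mR=17370/30277; mL+mR=9150/30277 → advance +1; mR−mL=25590/30277 → turn +1·90°
n=4: pose=(5,-7,W); sL=15/89, sR=3/10; mL=-15/89, mR=171/445; mL+mR=96/445 → advance +1; mR−mL=246/445 → turn +1·90°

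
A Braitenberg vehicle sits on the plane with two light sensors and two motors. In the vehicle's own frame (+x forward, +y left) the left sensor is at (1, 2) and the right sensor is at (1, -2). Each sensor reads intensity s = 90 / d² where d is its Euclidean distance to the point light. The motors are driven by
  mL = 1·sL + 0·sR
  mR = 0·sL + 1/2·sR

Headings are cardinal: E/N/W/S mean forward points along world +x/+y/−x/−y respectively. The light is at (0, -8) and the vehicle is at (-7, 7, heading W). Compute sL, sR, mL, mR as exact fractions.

left sensor world pos  = (-8, 5); dL² = 233
right sensor world pos = (-8, 9); dR² = 353
sL = 90/233 = 90/233
sR = 90/353 = 90/353
mL = 1·sL + 0·sR = 90/233
mR = 0·sL + 1/2·sR = 45/353

90/233 90/353 90/233 45/353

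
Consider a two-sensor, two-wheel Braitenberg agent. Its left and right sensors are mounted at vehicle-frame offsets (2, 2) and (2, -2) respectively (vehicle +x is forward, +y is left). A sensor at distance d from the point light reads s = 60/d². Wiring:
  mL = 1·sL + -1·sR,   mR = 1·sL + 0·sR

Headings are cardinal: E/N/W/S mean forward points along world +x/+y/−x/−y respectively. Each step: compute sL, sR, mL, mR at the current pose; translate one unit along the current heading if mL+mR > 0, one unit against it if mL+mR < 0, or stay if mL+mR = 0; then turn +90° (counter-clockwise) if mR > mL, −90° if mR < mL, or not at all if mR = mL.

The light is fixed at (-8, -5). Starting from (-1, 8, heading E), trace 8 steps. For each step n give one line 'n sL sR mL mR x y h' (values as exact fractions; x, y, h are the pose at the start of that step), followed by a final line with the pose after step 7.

0 10/51 30/101 -520/5151 10/51 -1 8 E
1 20/87 12/65 256/5655 20/87 0 8 N
2 1/3 15/73 28/219 1/3 0 9 W
3 4/15 60/169 -224/2535 4/15 -1 9 S
4 10/51 30/101 -520/5151 10/51 -1 8 E
5 20/87 12/65 256/5655 20/87 0 8 N
6 1/3 15/73 28/219 1/3 0 9 W
7 4/15 60/169 -224/2535 4/15 -1 9 S
final -1 8 E

n=0: pose=(-1,8,E); sL=10/51, sR=30/101; mL=-520/5151, mR=10/51; mL+mR=490/5151 → advance +1; mR−mL=30/101 → turn +1·90°
n=1: pose=(0,8,N); sL=20/87, sR=12/65; mL=256/5655, mR=20/87; mL+mR=1556/5655 → advance +1; mR−mL=12/65 → turn +1·90°
n=2: pose=(0,9,W); sL=1/3, sR=15/73; mL=28/219, mR=1/3; mL+mR=101/219 → advance +1; mR−mL=15/73 → turn +1·90°
n=3: pose=(-1,9,S); sL=4/15, sR=60/169; mL=-224/2535, mR=4/15; mL+mR=452/2535 → advance +1; mR−mL=60/169 → turn +1·90°
n=4: pose=(-1,8,E); sL=10/51, sR=30/101; mL=-520/5151, mR=10/51; mL+mR=490/5151 → advance +1; mR−mL=30/101 → turn +1·90°
n=5: pose=(0,8,N); sL=20/87, sR=12/65; mL=256/5655, mR=20/87; mL+mR=1556/5655 → advance +1; mR−mL=12/65 → turn +1·90°
n=6: pose=(0,9,W); sL=1/3, sR=15/73; mL=28/219, mR=1/3; mL+mR=101/219 → advance +1; mR−mL=15/73 → turn +1·90°
n=7: pose=(-1,9,S); sL=4/15, sR=60/169; mL=-224/2535, mR=4/15; mL+mR=452/2535 → advance +1; mR−mL=60/169 → turn +1·90°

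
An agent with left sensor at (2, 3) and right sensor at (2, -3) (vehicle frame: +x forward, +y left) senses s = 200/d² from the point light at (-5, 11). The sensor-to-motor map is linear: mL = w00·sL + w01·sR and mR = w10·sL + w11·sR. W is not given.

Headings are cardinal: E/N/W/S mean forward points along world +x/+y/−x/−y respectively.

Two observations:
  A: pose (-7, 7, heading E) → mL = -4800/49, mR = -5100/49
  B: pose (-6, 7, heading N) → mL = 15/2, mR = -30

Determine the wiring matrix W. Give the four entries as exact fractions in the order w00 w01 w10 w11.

obs A: pose=(-7,7,E) → sL=200, sR=200/49, mL=-4800/49, mR=-5100/49
obs B: pose=(-6,7,N) → sL=10, sR=25, mL=15/2, mR=-30
sensor matrix S = [[200, 200/49], [10, 25]]; det S = 243000/49
solve [mL_A; mL_B] = S·[w00; w01] and [mR_A; mR_B] = S·[w10; w11]:
  w00 = -1/2, w01 = 1/2, w10 = -1/2, w11 = -1

-1/2 1/2 -1/2 -1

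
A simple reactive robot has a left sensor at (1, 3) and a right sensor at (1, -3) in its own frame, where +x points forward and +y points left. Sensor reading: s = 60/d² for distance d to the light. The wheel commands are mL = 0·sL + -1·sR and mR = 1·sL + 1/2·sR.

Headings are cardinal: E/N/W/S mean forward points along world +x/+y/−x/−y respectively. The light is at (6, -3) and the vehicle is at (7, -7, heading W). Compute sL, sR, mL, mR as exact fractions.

60/49 60 -60 1530/49

left sensor world pos  = (6, -10); dL² = 49
right sensor world pos = (6, -4); dR² = 1
sL = 60/49 = 60/49
sR = 60/1 = 60
mL = 0·sL + -1·sR = -60
mR = 1·sL + 1/2·sR = 1530/49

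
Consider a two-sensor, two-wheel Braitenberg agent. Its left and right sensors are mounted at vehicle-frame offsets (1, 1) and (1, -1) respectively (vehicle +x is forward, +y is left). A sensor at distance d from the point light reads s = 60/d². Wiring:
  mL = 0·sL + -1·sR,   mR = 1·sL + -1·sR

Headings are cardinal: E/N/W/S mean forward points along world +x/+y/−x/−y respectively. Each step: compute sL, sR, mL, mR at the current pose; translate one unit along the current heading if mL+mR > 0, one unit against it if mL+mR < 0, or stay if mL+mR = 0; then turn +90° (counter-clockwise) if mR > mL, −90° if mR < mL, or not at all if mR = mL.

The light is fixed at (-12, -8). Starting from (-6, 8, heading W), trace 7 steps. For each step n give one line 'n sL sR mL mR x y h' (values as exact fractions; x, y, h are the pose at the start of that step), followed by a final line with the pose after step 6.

0 6/25 30/157 -30/157 192/3925 -6 8 W
1 60/289 20/87 -20/87 -560/25143 -5 8 S
2 15/97 3/16 -3/16 -51/1552 -5 9 E
3 60/349 60/373 -60/373 1440/130177 -6 9 N
4 6/25 30/157 -30/157 192/3925 -6 8 W
5 60/289 20/87 -20/87 -560/25143 -5 8 S
6 15/97 3/16 -3/16 -51/1552 -5 9 E
final -6 9 N

n=0: pose=(-6,8,W); sL=6/25, sR=30/157; mL=-30/157, mR=192/3925; mL+mR=-558/3925 → advance -1; mR−mL=6/25 → turn +1·90°
n=1: pose=(-5,8,S); sL=60/289, sR=20/87; mL=-20/87, mR=-560/25143; mL+mR=-6340/25143 → advance -1; mR−mL=60/289 → turn +1·90°
n=2: pose=(-5,9,E); sL=15/97, sR=3/16; mL=-3/16, mR=-51/1552; mL+mR=-171/776 → advance -1; mR−mL=15/97 → turn +1·90°
n=3: pose=(-6,9,N); sL=60/349, sR=60/373; mL=-60/373, mR=1440/130177; mL+mR=-19500/130177 → advance -1; mR−mL=60/349 → turn +1·90°
n=4: pose=(-6,8,W); sL=6/25, sR=30/157; mL=-30/157, mR=192/3925; mL+mR=-558/3925 → advance -1; mR−mL=6/25 → turn +1·90°
n=5: pose=(-5,8,S); sL=60/289, sR=20/87; mL=-20/87, mR=-560/25143; mL+mR=-6340/25143 → advance -1; mR−mL=60/289 → turn +1·90°
n=6: pose=(-5,9,E); sL=15/97, sR=3/16; mL=-3/16, mR=-51/1552; mL+mR=-171/776 → advance -1; mR−mL=15/97 → turn +1·90°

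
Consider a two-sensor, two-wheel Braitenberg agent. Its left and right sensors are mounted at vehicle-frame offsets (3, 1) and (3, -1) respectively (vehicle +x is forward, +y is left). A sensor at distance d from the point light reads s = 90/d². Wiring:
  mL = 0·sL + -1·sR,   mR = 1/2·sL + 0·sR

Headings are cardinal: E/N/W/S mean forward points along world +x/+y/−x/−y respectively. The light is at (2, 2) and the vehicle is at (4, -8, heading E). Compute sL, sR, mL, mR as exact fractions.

left sensor world pos  = (7, -7); dL² = 106
right sensor world pos = (7, -9); dR² = 146
sL = 90/106 = 45/53
sR = 90/146 = 45/73
mL = 0·sL + -1·sR = -45/73
mR = 1/2·sL + 0·sR = 45/106

45/53 45/73 -45/73 45/106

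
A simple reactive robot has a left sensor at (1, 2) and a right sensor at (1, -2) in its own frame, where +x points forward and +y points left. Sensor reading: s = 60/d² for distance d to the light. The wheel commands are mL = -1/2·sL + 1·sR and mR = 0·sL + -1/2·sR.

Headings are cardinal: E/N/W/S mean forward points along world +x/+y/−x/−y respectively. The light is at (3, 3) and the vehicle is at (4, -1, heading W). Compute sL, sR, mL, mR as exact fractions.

5/3 15 85/6 -15/2

left sensor world pos  = (3, -3); dL² = 36
right sensor world pos = (3, 1); dR² = 4
sL = 60/36 = 5/3
sR = 60/4 = 15
mL = -1/2·sL + 1·sR = 85/6
mR = 0·sL + -1/2·sR = -15/2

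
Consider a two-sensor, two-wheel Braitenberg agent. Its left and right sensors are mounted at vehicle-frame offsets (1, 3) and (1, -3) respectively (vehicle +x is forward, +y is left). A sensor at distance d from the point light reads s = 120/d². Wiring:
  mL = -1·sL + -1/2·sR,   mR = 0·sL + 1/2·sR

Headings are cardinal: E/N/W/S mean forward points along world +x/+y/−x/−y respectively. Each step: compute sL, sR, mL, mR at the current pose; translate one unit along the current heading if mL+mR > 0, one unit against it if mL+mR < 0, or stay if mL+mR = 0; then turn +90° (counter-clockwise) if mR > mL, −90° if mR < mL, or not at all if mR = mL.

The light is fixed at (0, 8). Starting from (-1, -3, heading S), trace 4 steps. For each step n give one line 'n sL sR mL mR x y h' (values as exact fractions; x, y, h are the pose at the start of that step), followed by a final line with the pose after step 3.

0 30/37 3/4 -351/296 3/8 -1 -3 S
1 120/49 120/169 -23220/8281 60/169 -1 -2 E
2 60/53 60/41 -4050/2173 30/41 -2 -2 N
3 24/41 120/73 -4212/2993 60/73 -2 -3 W
final -1 -3 S

n=0: pose=(-1,-3,S); sL=30/37, sR=3/4; mL=-351/296, mR=3/8; mL+mR=-30/37 → advance -1; mR−mL=231/148 → turn +1·90°
n=1: pose=(-1,-2,E); sL=120/49, sR=120/169; mL=-23220/8281, mR=60/169; mL+mR=-120/49 → advance -1; mR−mL=26160/8281 → turn +1·90°
n=2: pose=(-2,-2,N); sL=60/53, sR=60/41; mL=-4050/2173, mR=30/41; mL+mR=-60/53 → advance -1; mR−mL=5640/2173 → turn +1·90°
n=3: pose=(-2,-3,W); sL=24/41, sR=120/73; mL=-4212/2993, mR=60/73; mL+mR=-24/41 → advance -1; mR−mL=6672/2993 → turn +1·90°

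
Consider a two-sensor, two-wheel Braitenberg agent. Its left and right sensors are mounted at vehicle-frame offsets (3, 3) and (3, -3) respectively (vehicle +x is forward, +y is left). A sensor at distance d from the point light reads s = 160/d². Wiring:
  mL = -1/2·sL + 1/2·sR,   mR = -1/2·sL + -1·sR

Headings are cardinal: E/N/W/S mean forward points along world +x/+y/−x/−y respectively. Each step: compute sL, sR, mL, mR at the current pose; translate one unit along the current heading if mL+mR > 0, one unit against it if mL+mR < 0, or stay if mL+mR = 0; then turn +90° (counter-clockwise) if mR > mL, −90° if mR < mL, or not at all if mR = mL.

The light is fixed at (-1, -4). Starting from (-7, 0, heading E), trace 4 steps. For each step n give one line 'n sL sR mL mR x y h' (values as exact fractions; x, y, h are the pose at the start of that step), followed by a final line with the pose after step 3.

n=0: pose=(-7,0,E); sL=80/29, sR=16; mL=192/29, mR=-504/29; mL+mR=-312/29 → advance -1; mR−mL=-24 → turn -1·90°
n=1: pose=(-8,0,S); sL=160/17, sR=160/101; mL=-6720/1717, mR=-10800/1717; mL+mR=-17520/1717 → advance -1; mR−mL=-240/101 → turn -1·90°
n=2: pose=(-8,1,W); sL=20/13, sR=40/41; mL=-150/533, mR=-930/533; mL+mR=-1080/533 → advance -1; mR−mL=-60/41 → turn -1·90°
n=3: pose=(-7,1,N); sL=32/29, sR=160/73; mL=1152/2117, mR=-5808/2117; mL+mR=-4656/2117 → advance -1; mR−mL=-240/73 → turn -1·90°

0 80/29 16 192/29 -504/29 -7 0 E
1 160/17 160/101 -6720/1717 -10800/1717 -8 0 S
2 20/13 40/41 -150/533 -930/533 -8 1 W
3 32/29 160/73 1152/2117 -5808/2117 -7 1 N
final -7 0 E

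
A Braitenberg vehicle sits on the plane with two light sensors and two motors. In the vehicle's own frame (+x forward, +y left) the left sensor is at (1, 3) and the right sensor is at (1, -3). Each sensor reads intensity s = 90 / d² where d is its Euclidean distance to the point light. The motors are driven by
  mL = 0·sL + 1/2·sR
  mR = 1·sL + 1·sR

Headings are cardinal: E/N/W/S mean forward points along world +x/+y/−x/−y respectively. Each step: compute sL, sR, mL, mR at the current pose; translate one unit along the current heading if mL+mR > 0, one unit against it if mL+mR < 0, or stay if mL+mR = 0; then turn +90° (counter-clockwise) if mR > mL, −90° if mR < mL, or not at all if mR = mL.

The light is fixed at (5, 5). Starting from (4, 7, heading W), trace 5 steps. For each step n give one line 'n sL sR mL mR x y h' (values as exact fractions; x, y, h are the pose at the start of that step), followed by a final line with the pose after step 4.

0 18 90/29 45/29 612/29 4 7 W
1 45 45/13 45/26 630/13 3 7 S
2 90/17 18 9 396/17 3 6 E
3 9/2 45/4 45/8 63/4 4 6 N
4 18 90/29 45/29 612/29 4 7 W
final 3 7 S

n=0: pose=(4,7,W); sL=18, sR=90/29; mL=45/29, mR=612/29; mL+mR=657/29 → advance +1; mR−mL=567/29 → turn +1·90°
n=1: pose=(3,7,S); sL=45, sR=45/13; mL=45/26, mR=630/13; mL+mR=1305/26 → advance +1; mR−mL=1215/26 → turn +1·90°
n=2: pose=(3,6,E); sL=90/17, sR=18; mL=9, mR=396/17; mL+mR=549/17 → advance +1; mR−mL=243/17 → turn +1·90°
n=3: pose=(4,6,N); sL=9/2, sR=45/4; mL=45/8, mR=63/4; mL+mR=171/8 → advance +1; mR−mL=81/8 → turn +1·90°
n=4: pose=(4,7,W); sL=18, sR=90/29; mL=45/29, mR=612/29; mL+mR=657/29 → advance +1; mR−mL=567/29 → turn +1·90°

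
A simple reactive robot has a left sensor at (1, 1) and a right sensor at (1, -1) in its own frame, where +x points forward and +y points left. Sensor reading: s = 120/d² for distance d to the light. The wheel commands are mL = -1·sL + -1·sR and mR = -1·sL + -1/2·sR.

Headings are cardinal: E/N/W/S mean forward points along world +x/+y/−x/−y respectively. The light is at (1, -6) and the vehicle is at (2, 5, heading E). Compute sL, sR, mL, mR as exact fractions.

30/37 15/13 -945/481 -1335/962

left sensor world pos  = (3, 6); dL² = 148
right sensor world pos = (3, 4); dR² = 104
sL = 120/148 = 30/37
sR = 120/104 = 15/13
mL = -1·sL + -1·sR = -945/481
mR = -1·sL + -1/2·sR = -1335/962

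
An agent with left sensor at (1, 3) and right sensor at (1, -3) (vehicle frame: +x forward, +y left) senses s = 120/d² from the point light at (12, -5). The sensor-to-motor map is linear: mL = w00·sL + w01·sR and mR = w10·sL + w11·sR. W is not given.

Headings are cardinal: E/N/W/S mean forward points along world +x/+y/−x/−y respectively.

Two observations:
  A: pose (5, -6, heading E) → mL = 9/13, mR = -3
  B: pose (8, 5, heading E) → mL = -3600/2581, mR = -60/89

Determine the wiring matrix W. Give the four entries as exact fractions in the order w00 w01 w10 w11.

obs A: pose=(5,-6,E) → sL=3, sR=30/13, mL=9/13, mR=-3
obs B: pose=(8,5,E) → sL=60/89, sR=60/29, mL=-3600/2581, mR=-60/89
sensor matrix S = [[3, 30/13], [60/89, 60/29]]; det S = 156060/33553
solve [mL_A; mL_B] = S·[w00; w01] and [mR_A; mR_B] = S·[w10; w11]:
  w00 = 1, w01 = -1, w10 = -1, w11 = 0

1 -1 -1 0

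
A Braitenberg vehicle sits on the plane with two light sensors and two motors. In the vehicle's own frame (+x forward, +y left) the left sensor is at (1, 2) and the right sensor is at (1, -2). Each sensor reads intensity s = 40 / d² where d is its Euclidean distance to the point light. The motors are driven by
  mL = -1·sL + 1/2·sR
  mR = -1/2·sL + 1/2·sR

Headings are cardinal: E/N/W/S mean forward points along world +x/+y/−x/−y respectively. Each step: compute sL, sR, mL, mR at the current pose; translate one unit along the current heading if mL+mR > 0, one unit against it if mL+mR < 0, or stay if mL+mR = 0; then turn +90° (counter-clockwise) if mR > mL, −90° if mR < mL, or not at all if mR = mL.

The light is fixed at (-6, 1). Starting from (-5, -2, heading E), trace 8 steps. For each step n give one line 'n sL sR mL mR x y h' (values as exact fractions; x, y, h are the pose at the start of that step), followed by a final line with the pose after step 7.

0 8 40/29 -212/29 -96/29 -5 -2 E
1 5 5 -5/2 0 -6 -2 N
2 40/37 8 108/37 128/37 -6 -3 W
3 20/13 20/17 -210/221 -40/221 -7 -3 S
4 40 8/5 -196/5 -96/5 -7 -2 E
5 2 10 3 4 -8 -2 N
6 8/5 40/9 28/45 64/45 -8 -1 W
7 4 20/17 -58/17 -24/17 -9 -1 S
final -9 0 E

n=0: pose=(-5,-2,E); sL=8, sR=40/29; mL=-212/29, mR=-96/29; mL+mR=-308/29 → advance -1; mR−mL=4 → turn +1·90°
n=1: pose=(-6,-2,N); sL=5, sR=5; mL=-5/2, mR=0; mL+mR=-5/2 → advance -1; mR−mL=5/2 → turn +1·90°
n=2: pose=(-6,-3,W); sL=40/37, sR=8; mL=108/37, mR=128/37; mL+mR=236/37 → advance +1; mR−mL=20/37 → turn +1·90°
n=3: pose=(-7,-3,S); sL=20/13, sR=20/17; mL=-210/221, mR=-40/221; mL+mR=-250/221 → advance -1; mR−mL=10/13 → turn +1·90°
n=4: pose=(-7,-2,E); sL=40, sR=8/5; mL=-196/5, mR=-96/5; mL+mR=-292/5 → advance -1; mR−mL=20 → turn +1·90°
n=5: pose=(-8,-2,N); sL=2, sR=10; mL=3, mR=4; mL+mR=7 → advance +1; mR−mL=1 → turn +1·90°
n=6: pose=(-8,-1,W); sL=8/5, sR=40/9; mL=28/45, mR=64/45; mL+mR=92/45 → advance +1; mR−mL=4/5 → turn +1·90°
n=7: pose=(-9,-1,S); sL=4, sR=20/17; mL=-58/17, mR=-24/17; mL+mR=-82/17 → advance -1; mR−mL=2 → turn +1·90°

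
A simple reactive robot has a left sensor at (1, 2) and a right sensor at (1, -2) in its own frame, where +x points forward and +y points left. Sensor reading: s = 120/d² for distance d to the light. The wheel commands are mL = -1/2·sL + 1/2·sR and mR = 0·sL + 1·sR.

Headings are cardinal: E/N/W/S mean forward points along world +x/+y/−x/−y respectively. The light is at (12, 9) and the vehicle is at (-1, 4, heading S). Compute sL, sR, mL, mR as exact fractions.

left sensor world pos  = (1, 3); dL² = 157
right sensor world pos = (-3, 3); dR² = 261
sL = 120/157 = 120/157
sR = 120/261 = 40/87
mL = -1/2·sL + 1/2·sR = -2080/13659
mR = 0·sL + 1·sR = 40/87

120/157 40/87 -2080/13659 40/87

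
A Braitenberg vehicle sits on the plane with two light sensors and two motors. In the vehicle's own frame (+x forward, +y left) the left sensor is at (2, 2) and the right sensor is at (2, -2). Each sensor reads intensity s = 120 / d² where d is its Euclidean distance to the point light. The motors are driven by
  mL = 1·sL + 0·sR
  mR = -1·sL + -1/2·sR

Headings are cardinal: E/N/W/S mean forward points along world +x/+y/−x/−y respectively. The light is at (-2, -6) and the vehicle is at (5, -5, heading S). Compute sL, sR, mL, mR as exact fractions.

60/41 60/13 60/41 -2010/533

left sensor world pos  = (7, -7); dL² = 82
right sensor world pos = (3, -7); dR² = 26
sL = 120/82 = 60/41
sR = 120/26 = 60/13
mL = 1·sL + 0·sR = 60/41
mR = -1·sL + -1/2·sR = -2010/533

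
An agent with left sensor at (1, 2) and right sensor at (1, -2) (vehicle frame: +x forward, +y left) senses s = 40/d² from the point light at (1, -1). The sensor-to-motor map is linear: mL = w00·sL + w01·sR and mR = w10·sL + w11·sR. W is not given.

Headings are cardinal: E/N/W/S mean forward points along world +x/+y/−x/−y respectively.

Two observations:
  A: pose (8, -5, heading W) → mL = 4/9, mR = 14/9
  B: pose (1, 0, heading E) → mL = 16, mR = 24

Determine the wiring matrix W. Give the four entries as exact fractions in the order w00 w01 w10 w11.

-1 1 1 1

obs A: pose=(8,-5,W) → sL=5/9, sR=1, mL=4/9, mR=14/9
obs B: pose=(1,0,E) → sL=4, sR=20, mL=16, mR=24
sensor matrix S = [[5/9, 1], [4, 20]]; det S = 64/9
solve [mL_A; mL_B] = S·[w00; w01] and [mR_A; mR_B] = S·[w10; w11]:
  w00 = -1, w01 = 1, w10 = 1, w11 = 1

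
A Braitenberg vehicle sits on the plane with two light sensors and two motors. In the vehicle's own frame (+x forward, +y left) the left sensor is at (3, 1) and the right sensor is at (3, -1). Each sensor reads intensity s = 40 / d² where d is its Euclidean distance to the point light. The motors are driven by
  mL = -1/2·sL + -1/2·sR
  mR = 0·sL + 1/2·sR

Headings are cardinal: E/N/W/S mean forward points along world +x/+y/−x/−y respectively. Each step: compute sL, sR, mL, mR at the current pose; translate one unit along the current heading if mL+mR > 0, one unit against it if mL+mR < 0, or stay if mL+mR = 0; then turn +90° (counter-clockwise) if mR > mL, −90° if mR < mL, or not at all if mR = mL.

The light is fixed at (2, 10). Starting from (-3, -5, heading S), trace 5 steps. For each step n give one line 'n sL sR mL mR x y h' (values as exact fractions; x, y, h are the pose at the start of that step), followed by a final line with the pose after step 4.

n=0: pose=(-3,-5,S); sL=2/17, sR=1/9; mL=-35/306, mR=1/18; mL+mR=-1/17 → advance -1; mR−mL=26/153 → turn +1·90°
n=1: pose=(-3,-4,E); sL=40/173, sR=40/229; mL=-8040/39617, mR=20/229; mL+mR=-20/173 → advance -1; mR−mL=11500/39617 → turn +1·90°
n=2: pose=(-4,-4,N); sL=4/17, sR=20/73; mL=-316/1241, mR=10/73; mL+mR=-2/17 → advance -1; mR−mL=486/1241 → turn +1·90°
n=3: pose=(-4,-5,W); sL=40/337, sR=40/277; mL=-12280/93349, mR=20/277; mL+mR=-20/337 → advance -1; mR−mL=19020/93349 → turn +1·90°
n=4: pose=(-3,-5,S); sL=2/17, sR=1/9; mL=-35/306, mR=1/18; mL+mR=-1/17 → advance -1; mR−mL=26/153 → turn +1·90°

0 2/17 1/9 -35/306 1/18 -3 -5 S
1 40/173 40/229 -8040/39617 20/229 -3 -4 E
2 4/17 20/73 -316/1241 10/73 -4 -4 N
3 40/337 40/277 -12280/93349 20/277 -4 -5 W
4 2/17 1/9 -35/306 1/18 -3 -5 S
final -3 -4 E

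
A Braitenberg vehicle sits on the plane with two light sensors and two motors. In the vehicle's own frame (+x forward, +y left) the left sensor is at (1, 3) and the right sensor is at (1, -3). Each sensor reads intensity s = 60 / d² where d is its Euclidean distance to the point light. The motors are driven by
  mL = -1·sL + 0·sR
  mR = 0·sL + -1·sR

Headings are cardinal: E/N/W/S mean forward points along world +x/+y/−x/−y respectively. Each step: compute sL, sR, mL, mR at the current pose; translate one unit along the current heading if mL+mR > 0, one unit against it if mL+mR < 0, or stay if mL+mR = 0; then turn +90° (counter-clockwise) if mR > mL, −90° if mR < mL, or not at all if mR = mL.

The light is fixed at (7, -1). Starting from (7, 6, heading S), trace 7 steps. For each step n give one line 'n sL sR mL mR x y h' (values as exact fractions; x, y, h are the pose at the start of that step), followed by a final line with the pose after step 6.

0 4/3 4/3 -4/3 -4/3 7 6 S
1 30/29 30/29 -30/29 -30/29 7 7 S
2 60/73 60/73 -60/73 -60/73 7 8 S
3 2/3 2/3 -2/3 -2/3 7 9 S
4 60/109 60/109 -60/109 -60/109 7 10 S
5 6/13 6/13 -6/13 -6/13 7 11 S
6 20/51 20/51 -20/51 -20/51 7 12 S
final 7 13 S

n=0: pose=(7,6,S); sL=4/3, sR=4/3; mL=-4/3, mR=-4/3; mL+mR=-8/3 → advance -1; mR−mL=0 → turn +0·90°
n=1: pose=(7,7,S); sL=30/29, sR=30/29; mL=-30/29, mR=-30/29; mL+mR=-60/29 → advance -1; mR−mL=0 → turn +0·90°
n=2: pose=(7,8,S); sL=60/73, sR=60/73; mL=-60/73, mR=-60/73; mL+mR=-120/73 → advance -1; mR−mL=0 → turn +0·90°
n=3: pose=(7,9,S); sL=2/3, sR=2/3; mL=-2/3, mR=-2/3; mL+mR=-4/3 → advance -1; mR−mL=0 → turn +0·90°
n=4: pose=(7,10,S); sL=60/109, sR=60/109; mL=-60/109, mR=-60/109; mL+mR=-120/109 → advance -1; mR−mL=0 → turn +0·90°
n=5: pose=(7,11,S); sL=6/13, sR=6/13; mL=-6/13, mR=-6/13; mL+mR=-12/13 → advance -1; mR−mL=0 → turn +0·90°
n=6: pose=(7,12,S); sL=20/51, sR=20/51; mL=-20/51, mR=-20/51; mL+mR=-40/51 → advance -1; mR−mL=0 → turn +0·90°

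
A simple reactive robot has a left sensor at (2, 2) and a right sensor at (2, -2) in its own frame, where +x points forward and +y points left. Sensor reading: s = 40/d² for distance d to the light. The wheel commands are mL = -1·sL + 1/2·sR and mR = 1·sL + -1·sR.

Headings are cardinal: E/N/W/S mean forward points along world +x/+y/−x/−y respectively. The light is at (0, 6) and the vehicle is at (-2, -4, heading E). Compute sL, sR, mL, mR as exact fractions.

5/8 5/18 -35/72 25/72

left sensor world pos  = (0, -2); dL² = 64
right sensor world pos = (0, -6); dR² = 144
sL = 40/64 = 5/8
sR = 40/144 = 5/18
mL = -1·sL + 1/2·sR = -35/72
mR = 1·sL + -1·sR = 25/72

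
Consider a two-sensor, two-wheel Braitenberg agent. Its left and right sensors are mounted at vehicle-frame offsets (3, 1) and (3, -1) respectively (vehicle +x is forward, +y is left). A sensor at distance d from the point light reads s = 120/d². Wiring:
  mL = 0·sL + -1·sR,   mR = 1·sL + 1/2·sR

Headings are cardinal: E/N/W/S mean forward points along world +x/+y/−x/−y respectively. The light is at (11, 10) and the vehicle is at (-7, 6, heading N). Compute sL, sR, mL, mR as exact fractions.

left sensor world pos  = (-8, 9); dL² = 362
right sensor world pos = (-6, 9); dR² = 290
sL = 120/362 = 60/181
sR = 120/290 = 12/29
mL = 0·sL + -1·sR = -12/29
mR = 1·sL + 1/2·sR = 2826/5249

60/181 12/29 -12/29 2826/5249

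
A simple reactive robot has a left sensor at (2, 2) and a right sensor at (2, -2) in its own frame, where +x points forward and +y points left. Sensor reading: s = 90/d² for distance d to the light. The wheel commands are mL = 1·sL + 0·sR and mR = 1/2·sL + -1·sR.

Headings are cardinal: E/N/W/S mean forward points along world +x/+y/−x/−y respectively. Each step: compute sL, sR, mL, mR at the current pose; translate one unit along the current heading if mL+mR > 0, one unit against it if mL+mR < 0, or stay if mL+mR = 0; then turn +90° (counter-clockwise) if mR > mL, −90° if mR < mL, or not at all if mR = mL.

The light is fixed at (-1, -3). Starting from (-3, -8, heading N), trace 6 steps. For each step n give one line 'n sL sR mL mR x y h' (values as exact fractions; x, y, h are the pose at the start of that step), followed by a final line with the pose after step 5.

n=0: pose=(-3,-8,N); sL=18/5, sR=10; mL=18/5, mR=-41/5; mL+mR=-23/5 → advance -1; mR−mL=-59/5 → turn -1·90°
n=1: pose=(-3,-9,E); sL=45/8, sR=45/32; mL=45/8, mR=45/32; mL+mR=225/32 → advance +1; mR−mL=-135/32 → turn -1·90°
n=2: pose=(-2,-9,S); sL=18/13, sR=90/73; mL=18/13, mR=-513/949; mL+mR=801/949 → advance +1; mR−mL=-1827/949 → turn -1·90°
n=3: pose=(-2,-10,W); sL=1, sR=45/17; mL=1, mR=-73/34; mL+mR=-39/34 → advance -1; mR−mL=-107/34 → turn -1·90°
n=4: pose=(-1,-10,N); sL=90/29, sR=90/29; mL=90/29, mR=-45/29; mL+mR=45/29 → advance +1; mR−mL=-135/29 → turn -1·90°
n=5: pose=(-1,-9,E); sL=9/2, sR=45/34; mL=9/2, mR=63/68; mL+mR=369/68 → advance +1; mR−mL=-243/68 → turn -1·90°

0 18/5 10 18/5 -41/5 -3 -8 N
1 45/8 45/32 45/8 45/32 -3 -9 E
2 18/13 90/73 18/13 -513/949 -2 -9 S
3 1 45/17 1 -73/34 -2 -10 W
4 90/29 90/29 90/29 -45/29 -1 -10 N
5 9/2 45/34 9/2 63/68 -1 -9 E
final 0 -9 S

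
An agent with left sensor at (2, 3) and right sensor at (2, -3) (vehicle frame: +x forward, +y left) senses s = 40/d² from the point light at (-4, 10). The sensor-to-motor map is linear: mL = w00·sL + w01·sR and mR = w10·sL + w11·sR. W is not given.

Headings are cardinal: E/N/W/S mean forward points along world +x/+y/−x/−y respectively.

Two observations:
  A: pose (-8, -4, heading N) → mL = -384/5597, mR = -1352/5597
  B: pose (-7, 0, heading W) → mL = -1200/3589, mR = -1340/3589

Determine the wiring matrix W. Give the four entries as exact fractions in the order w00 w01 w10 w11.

1 -1 -1/2 -1/2

obs A: pose=(-8,-4,N) → sL=40/193, sR=8/29, mL=-384/5597, mR=-1352/5597
obs B: pose=(-7,0,W) → sL=20/97, sR=20/37, mL=-1200/3589, mR=-1340/3589
sensor matrix S = [[40/193, 8/29], [20/97, 20/37]]; det S = 1107840/20087633
solve [mL_A; mL_B] = S·[w00; w01] and [mR_A; mR_B] = S·[w10; w11]:
  w00 = 1, w01 = -1, w10 = -1/2, w11 = -1/2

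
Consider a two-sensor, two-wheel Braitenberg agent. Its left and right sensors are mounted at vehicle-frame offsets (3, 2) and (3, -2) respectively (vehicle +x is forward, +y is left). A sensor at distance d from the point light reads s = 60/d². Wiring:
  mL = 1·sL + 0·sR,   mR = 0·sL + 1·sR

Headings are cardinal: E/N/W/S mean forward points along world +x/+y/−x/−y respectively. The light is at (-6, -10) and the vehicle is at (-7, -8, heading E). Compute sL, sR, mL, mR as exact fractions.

3 15 3 15

left sensor world pos  = (-4, -6); dL² = 20
right sensor world pos = (-4, -10); dR² = 4
sL = 60/20 = 3
sR = 60/4 = 15
mL = 1·sL + 0·sR = 3
mR = 0·sL + 1·sR = 15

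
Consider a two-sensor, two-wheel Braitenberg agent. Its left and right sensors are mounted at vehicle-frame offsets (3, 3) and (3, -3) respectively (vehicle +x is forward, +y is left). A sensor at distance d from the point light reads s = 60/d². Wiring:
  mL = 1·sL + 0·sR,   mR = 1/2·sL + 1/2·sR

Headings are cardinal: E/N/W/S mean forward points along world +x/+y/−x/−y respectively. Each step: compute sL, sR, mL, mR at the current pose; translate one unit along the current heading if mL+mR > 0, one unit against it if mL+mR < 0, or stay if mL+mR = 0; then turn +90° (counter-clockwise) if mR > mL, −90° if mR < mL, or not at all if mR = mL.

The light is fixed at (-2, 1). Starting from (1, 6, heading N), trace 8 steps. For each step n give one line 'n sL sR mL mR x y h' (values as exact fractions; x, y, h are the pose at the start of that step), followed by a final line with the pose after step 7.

n=0: pose=(1,6,N); sL=15/16, sR=3/5; mL=15/16, mR=123/160; mL+mR=273/160 → advance +1; mR−mL=-27/160 → turn -1·90°
n=1: pose=(1,7,E); sL=20/39, sR=4/3; mL=20/39, mR=12/13; mL+mR=56/39 → advance +1; mR−mL=16/39 → turn +1·90°
n=2: pose=(2,7,N); sL=30/41, sR=6/13; mL=30/41, mR=318/533; mL+mR=708/533 → advance +1; mR−mL=-72/533 → turn -1·90°
n=3: pose=(2,8,E); sL=60/149, sR=12/13; mL=60/149, mR=1284/1937; mL+mR=2064/1937 → advance +1; mR−mL=504/1937 → turn +1·90°
n=4: pose=(3,8,N); sL=15/26, sR=15/41; mL=15/26, mR=1005/2132; mL+mR=2235/2132 → advance +1; mR−mL=-225/2132 → turn -1·90°
n=5: pose=(3,9,E); sL=12/37, sR=60/89; mL=12/37, mR=1644/3293; mL+mR=2712/3293 → advance +1; mR−mL=576/3293 → turn +1·90°
n=6: pose=(4,9,N); sL=6/13, sR=30/101; mL=6/13, mR=498/1313; mL+mR=1104/1313 → advance +1; mR−mL=-108/1313 → turn -1·90°
n=7: pose=(4,10,E); sL=4/15, sR=20/39; mL=4/15, mR=76/195; mL+mR=128/195 → advance +1; mR−mL=8/65 → turn +1·90°

0 15/16 3/5 15/16 123/160 1 6 N
1 20/39 4/3 20/39 12/13 1 7 E
2 30/41 6/13 30/41 318/533 2 7 N
3 60/149 12/13 60/149 1284/1937 2 8 E
4 15/26 15/41 15/26 1005/2132 3 8 N
5 12/37 60/89 12/37 1644/3293 3 9 E
6 6/13 30/101 6/13 498/1313 4 9 N
7 4/15 20/39 4/15 76/195 4 10 E
final 5 10 N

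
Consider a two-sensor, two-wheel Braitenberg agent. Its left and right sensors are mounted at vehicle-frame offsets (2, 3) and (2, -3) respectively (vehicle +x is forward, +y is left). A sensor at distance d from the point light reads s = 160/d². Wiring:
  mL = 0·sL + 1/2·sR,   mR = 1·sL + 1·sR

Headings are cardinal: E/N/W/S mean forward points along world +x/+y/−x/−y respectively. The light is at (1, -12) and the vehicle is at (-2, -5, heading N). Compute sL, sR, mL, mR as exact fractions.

left sensor world pos  = (-5, -3); dL² = 117
right sensor world pos = (1, -3); dR² = 81
sL = 160/117 = 160/117
sR = 160/81 = 160/81
mL = 0·sL + 1/2·sR = 80/81
mR = 1·sL + 1·sR = 3520/1053

160/117 160/81 80/81 3520/1053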